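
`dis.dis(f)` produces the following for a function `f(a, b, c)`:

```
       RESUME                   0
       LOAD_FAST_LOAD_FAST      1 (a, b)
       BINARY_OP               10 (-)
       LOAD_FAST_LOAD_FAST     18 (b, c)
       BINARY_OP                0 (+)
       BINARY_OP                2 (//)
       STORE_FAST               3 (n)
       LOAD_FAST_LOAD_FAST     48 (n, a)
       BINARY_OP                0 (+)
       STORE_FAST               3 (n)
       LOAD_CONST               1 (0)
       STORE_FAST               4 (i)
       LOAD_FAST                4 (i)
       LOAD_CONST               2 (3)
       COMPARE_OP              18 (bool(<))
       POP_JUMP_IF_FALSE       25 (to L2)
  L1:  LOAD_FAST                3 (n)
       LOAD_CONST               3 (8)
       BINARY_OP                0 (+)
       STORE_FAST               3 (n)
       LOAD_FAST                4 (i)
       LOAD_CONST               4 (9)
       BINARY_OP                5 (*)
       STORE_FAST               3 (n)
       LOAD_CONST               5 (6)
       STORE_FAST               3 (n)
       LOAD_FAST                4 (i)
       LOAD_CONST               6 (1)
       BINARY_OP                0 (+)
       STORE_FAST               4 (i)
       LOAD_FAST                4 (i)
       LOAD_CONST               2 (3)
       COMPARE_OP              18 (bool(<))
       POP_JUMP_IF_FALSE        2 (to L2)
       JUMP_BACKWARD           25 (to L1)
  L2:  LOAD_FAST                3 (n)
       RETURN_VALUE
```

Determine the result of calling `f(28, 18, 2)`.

LOAD_FAST_LOAD_FAST a,b → push 28,18
BINARY_OP - → 28 - 18 = 10
LOAD_FAST_LOAD_FAST b,c → push 18,2
BINARY_OP + → 18 + 2 = 20
BINARY_OP // → 10 // 20 = 0
STORE_FAST n → n=0
LOAD_FAST_LOAD_FAST n,a → push 0,28
BINARY_OP + → 0 + 28 = 28
STORE_FAST n → n=28
LOAD_CONST → push 0
STORE_FAST i → i=0
LOAD_FAST i → push 0
LOAD_CONST → push 3
COMPARE_OP bool(<) → 0 vs 3 = True
POP_JUMP_IF_FALSE → pop True; no jump
LOAD_FAST n → push 28
LOAD_CONST → push 8
BINARY_OP + → 28 + 8 = 36
STORE_FAST n → n=36
LOAD_FAST i → push 0
LOAD_CONST → push 9
BINARY_OP * → 0 * 9 = 0
STORE_FAST n → n=0
LOAD_CONST → push 6
STORE_FAST n → n=6
LOAD_FAST i → push 0
LOAD_CONST → push 1
BINARY_OP + → 0 + 1 = 1
STORE_FAST i → i=1
LOAD_FAST i → push 1
LOAD_CONST → push 3
COMPARE_OP bool(<) → 1 vs 3 = True
POP_JUMP_IF_FALSE → pop True; no jump
LOAD_FAST n → push 6
LOAD_CONST → push 8
BINARY_OP + → 6 + 8 = 14
STORE_FAST n → n=14
LOAD_FAST i → push 1
LOAD_CONST → push 9
BINARY_OP * → 1 * 9 = 9
STORE_FAST n → n=9
LOAD_CONST → push 6
STORE_FAST n → n=6
LOAD_FAST i → push 1
LOAD_CONST → push 1
BINARY_OP + → 1 + 1 = 2
STORE_FAST i → i=2
LOAD_FAST i → push 2
LOAD_CONST → push 3
COMPARE_OP bool(<) → 2 vs 3 = True
POP_JUMP_IF_FALSE → pop True; no jump
LOAD_FAST n → push 6
LOAD_CONST → push 8
BINARY_OP + → 6 + 8 = 14
STORE_FAST n → n=14
LOAD_FAST i → push 2
LOAD_CONST → push 9
BINARY_OP * → 2 * 9 = 18
STORE_FAST n → n=18
LOAD_CONST → push 6
STORE_FAST n → n=6
LOAD_FAST i → push 2
LOAD_CONST → push 1
BINARY_OP + → 2 + 1 = 3
STORE_FAST i → i=3
LOAD_FAST i → push 3
LOAD_CONST → push 3
COMPARE_OP bool(<) → 3 vs 3 = False
POP_JUMP_IF_FALSE → pop False; jump
LOAD_FAST n → push 6
RETURN_VALUE → return 6.

6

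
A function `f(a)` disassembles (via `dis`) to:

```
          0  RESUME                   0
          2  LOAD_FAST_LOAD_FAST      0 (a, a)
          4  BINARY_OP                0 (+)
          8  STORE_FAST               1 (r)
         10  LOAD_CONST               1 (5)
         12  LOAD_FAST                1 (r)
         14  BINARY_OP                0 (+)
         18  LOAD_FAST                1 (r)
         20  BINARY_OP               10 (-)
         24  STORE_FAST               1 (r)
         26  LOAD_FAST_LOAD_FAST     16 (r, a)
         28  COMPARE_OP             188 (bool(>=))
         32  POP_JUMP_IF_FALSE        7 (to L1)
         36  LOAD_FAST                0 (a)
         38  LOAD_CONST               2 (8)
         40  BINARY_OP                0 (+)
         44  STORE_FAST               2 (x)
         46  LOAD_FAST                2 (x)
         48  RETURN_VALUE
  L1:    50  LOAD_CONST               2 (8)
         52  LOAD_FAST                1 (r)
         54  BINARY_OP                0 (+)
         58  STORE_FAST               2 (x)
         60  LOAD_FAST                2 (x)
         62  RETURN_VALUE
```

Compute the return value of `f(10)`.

13

LOAD_FAST_LOAD_FAST a,a → push 10,10. Stack: [10, 10]
BINARY_OP + → 10 + 10 = 20. Stack: [20]
STORE_FAST r → r=20. Stack: []
LOAD_CONST → push 5. Stack: [5]
LOAD_FAST r → push 20. Stack: [5, 20]
BINARY_OP + → 5 + 20 = 25. Stack: [25]
LOAD_FAST r → push 20. Stack: [25, 20]
BINARY_OP - → 25 - 20 = 5. Stack: [5]
STORE_FAST r → r=5. Stack: []
LOAD_FAST_LOAD_FAST r,a → push 5,10. Stack: [5, 10]
COMPARE_OP bool(>=) → 5 vs 10 = False. Stack: [False]
POP_JUMP_IF_FALSE → pop False; jump. Stack: []
LOAD_CONST → push 8. Stack: [8]
LOAD_FAST r → push 5. Stack: [8, 5]
BINARY_OP + → 8 + 5 = 13. Stack: [13]
STORE_FAST x → x=13. Stack: []
LOAD_FAST x → push 13. Stack: [13]
RETURN_VALUE → return 13.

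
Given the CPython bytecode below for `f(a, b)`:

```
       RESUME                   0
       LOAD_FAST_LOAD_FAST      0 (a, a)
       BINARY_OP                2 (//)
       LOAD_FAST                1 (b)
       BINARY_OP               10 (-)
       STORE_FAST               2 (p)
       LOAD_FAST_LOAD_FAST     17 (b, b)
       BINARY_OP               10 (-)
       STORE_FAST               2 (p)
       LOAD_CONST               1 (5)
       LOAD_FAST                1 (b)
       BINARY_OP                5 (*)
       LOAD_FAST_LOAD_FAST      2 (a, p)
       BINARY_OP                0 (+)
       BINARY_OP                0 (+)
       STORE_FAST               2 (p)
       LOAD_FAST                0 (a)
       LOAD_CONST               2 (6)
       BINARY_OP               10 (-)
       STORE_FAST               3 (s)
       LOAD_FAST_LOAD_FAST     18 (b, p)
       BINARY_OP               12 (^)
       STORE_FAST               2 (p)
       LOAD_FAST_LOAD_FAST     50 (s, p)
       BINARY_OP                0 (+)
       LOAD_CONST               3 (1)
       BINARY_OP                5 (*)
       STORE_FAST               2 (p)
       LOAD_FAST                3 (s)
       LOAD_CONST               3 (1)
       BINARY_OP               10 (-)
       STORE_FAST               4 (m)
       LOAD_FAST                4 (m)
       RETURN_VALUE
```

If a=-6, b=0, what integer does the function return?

LOAD_FAST_LOAD_FAST a,a → push -6,-6. Stack: [-6, -6]
BINARY_OP // → -6 // -6 = 1. Stack: [1]
LOAD_FAST b → push 0. Stack: [1, 0]
BINARY_OP - → 1 - 0 = 1. Stack: [1]
STORE_FAST p → p=1. Stack: []
LOAD_FAST_LOAD_FAST b,b → push 0,0. Stack: [0, 0]
BINARY_OP - → 0 - 0 = 0. Stack: [0]
STORE_FAST p → p=0. Stack: []
LOAD_CONST → push 5. Stack: [5]
LOAD_FAST b → push 0. Stack: [5, 0]
BINARY_OP * → 5 * 0 = 0. Stack: [0]
LOAD_FAST_LOAD_FAST a,p → push -6,0. Stack: [0, -6, 0]
BINARY_OP + → -6 + 0 = -6. Stack: [0, -6]
BINARY_OP + → 0 + -6 = -6. Stack: [-6]
STORE_FAST p → p=-6. Stack: []
LOAD_FAST a → push -6. Stack: [-6]
LOAD_CONST → push 6. Stack: [-6, 6]
BINARY_OP - → -6 - 6 = -12. Stack: [-12]
STORE_FAST s → s=-12. Stack: []
LOAD_FAST_LOAD_FAST b,p → push 0,-6. Stack: [0, -6]
BINARY_OP ^ → 0 ^ -6 = -6. Stack: [-6]
STORE_FAST p → p=-6. Stack: []
LOAD_FAST_LOAD_FAST s,p → push -12,-6. Stack: [-12, -6]
BINARY_OP + → -12 + -6 = -18. Stack: [-18]
LOAD_CONST → push 1. Stack: [-18, 1]
BINARY_OP * → -18 * 1 = -18. Stack: [-18]
STORE_FAST p → p=-18. Stack: []
LOAD_FAST s → push -12. Stack: [-12]
LOAD_CONST → push 1. Stack: [-12, 1]
BINARY_OP - → -12 - 1 = -13. Stack: [-13]
STORE_FAST m → m=-13. Stack: []
LOAD_FAST m → push -13. Stack: [-13]
RETURN_VALUE → return -13.

-13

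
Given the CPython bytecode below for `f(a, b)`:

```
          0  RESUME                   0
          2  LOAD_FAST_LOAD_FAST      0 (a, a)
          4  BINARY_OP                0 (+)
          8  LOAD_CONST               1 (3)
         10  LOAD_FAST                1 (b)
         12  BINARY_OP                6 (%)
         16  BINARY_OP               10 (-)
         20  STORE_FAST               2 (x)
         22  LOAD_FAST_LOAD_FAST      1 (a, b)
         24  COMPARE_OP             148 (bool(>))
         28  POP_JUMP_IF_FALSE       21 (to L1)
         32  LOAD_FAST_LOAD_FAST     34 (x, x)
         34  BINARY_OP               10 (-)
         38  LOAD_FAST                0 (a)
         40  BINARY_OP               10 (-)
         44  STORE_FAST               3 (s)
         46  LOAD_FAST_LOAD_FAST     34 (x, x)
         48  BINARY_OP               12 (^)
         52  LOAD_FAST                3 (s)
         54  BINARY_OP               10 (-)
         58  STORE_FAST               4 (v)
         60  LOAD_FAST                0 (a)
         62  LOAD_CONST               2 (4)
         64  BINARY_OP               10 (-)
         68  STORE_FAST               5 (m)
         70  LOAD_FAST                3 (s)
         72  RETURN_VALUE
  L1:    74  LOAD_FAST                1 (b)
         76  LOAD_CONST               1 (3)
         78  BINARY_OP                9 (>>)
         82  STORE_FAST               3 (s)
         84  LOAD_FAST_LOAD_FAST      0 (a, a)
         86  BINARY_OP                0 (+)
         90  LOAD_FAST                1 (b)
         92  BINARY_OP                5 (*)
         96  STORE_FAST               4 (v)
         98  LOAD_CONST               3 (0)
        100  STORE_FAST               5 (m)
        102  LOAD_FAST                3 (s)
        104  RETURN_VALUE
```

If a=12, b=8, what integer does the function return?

-12

LOAD_FAST_LOAD_FAST a,a → push 12,12. Stack: [12, 12]
BINARY_OP + → 12 + 12 = 24. Stack: [24]
LOAD_CONST → push 3. Stack: [24, 3]
LOAD_FAST b → push 8. Stack: [24, 3, 8]
BINARY_OP % → 3 % 8 = 3. Stack: [24, 3]
BINARY_OP - → 24 - 3 = 21. Stack: [21]
STORE_FAST x → x=21. Stack: []
LOAD_FAST_LOAD_FAST a,b → push 12,8. Stack: [12, 8]
COMPARE_OP bool(>) → 12 vs 8 = True. Stack: [True]
POP_JUMP_IF_FALSE → pop True; no jump. Stack: []
LOAD_FAST_LOAD_FAST x,x → push 21,21. Stack: [21, 21]
BINARY_OP - → 21 - 21 = 0. Stack: [0]
LOAD_FAST a → push 12. Stack: [0, 12]
BINARY_OP - → 0 - 12 = -12. Stack: [-12]
STORE_FAST s → s=-12. Stack: []
LOAD_FAST_LOAD_FAST x,x → push 21,21. Stack: [21, 21]
BINARY_OP ^ → 21 ^ 21 = 0. Stack: [0]
LOAD_FAST s → push -12. Stack: [0, -12]
BINARY_OP - → 0 - -12 = 12. Stack: [12]
STORE_FAST v → v=12. Stack: []
LOAD_FAST a → push 12. Stack: [12]
LOAD_CONST → push 4. Stack: [12, 4]
BINARY_OP - → 12 - 4 = 8. Stack: [8]
STORE_FAST m → m=8. Stack: []
LOAD_FAST s → push -12. Stack: [-12]
RETURN_VALUE → return -12.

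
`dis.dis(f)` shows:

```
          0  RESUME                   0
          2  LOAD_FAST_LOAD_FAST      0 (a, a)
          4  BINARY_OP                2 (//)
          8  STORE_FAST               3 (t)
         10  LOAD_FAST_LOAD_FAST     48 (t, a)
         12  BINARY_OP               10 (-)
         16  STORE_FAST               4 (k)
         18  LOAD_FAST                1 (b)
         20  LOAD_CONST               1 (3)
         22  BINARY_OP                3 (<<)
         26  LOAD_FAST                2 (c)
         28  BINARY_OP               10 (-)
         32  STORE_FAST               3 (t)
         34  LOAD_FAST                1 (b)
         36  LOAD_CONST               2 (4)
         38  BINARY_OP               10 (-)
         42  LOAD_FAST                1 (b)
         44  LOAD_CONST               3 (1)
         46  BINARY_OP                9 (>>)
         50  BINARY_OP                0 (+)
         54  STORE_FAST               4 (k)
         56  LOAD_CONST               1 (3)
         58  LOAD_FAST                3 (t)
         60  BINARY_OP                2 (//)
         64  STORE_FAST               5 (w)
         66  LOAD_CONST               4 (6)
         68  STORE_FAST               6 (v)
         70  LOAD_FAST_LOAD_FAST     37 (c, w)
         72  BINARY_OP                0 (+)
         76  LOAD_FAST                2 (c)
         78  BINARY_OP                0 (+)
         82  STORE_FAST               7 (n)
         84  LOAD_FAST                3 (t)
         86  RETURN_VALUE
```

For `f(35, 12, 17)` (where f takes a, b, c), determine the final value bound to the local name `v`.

LOAD_FAST_LOAD_FAST a,a → push 35,35. Stack: [35, 35]
BINARY_OP // → 35 // 35 = 1. Stack: [1]
STORE_FAST t → t=1. Stack: []
LOAD_FAST_LOAD_FAST t,a → push 1,35. Stack: [1, 35]
BINARY_OP - → 1 - 35 = -34. Stack: [-34]
STORE_FAST k → k=-34. Stack: []
LOAD_FAST b → push 12. Stack: [12]
LOAD_CONST → push 3. Stack: [12, 3]
BINARY_OP << → 12 << 3 = 96. Stack: [96]
LOAD_FAST c → push 17. Stack: [96, 17]
BINARY_OP - → 96 - 17 = 79. Stack: [79]
STORE_FAST t → t=79. Stack: []
LOAD_FAST b → push 12. Stack: [12]
LOAD_CONST → push 4. Stack: [12, 4]
BINARY_OP - → 12 - 4 = 8. Stack: [8]
LOAD_FAST b → push 12. Stack: [8, 12]
LOAD_CONST → push 1. Stack: [8, 12, 1]
BINARY_OP >> → 12 >> 1 = 6. Stack: [8, 6]
BINARY_OP + → 8 + 6 = 14. Stack: [14]
STORE_FAST k → k=14. Stack: []
LOAD_CONST → push 3. Stack: [3]
LOAD_FAST t → push 79. Stack: [3, 79]
BINARY_OP // → 3 // 79 = 0. Stack: [0]
STORE_FAST w → w=0. Stack: []
LOAD_CONST → push 6. Stack: [6]
STORE_FAST v → v=6. Stack: []
LOAD_FAST_LOAD_FAST c,w → push 17,0. Stack: [17, 0]
BINARY_OP + → 17 + 0 = 17. Stack: [17]
LOAD_FAST c → push 17. Stack: [17, 17]
BINARY_OP + → 17 + 17 = 34. Stack: [34]
STORE_FAST n → n=34. Stack: []
LOAD_FAST t → push 79. Stack: [79]
RETURN_VALUE → return 79.

6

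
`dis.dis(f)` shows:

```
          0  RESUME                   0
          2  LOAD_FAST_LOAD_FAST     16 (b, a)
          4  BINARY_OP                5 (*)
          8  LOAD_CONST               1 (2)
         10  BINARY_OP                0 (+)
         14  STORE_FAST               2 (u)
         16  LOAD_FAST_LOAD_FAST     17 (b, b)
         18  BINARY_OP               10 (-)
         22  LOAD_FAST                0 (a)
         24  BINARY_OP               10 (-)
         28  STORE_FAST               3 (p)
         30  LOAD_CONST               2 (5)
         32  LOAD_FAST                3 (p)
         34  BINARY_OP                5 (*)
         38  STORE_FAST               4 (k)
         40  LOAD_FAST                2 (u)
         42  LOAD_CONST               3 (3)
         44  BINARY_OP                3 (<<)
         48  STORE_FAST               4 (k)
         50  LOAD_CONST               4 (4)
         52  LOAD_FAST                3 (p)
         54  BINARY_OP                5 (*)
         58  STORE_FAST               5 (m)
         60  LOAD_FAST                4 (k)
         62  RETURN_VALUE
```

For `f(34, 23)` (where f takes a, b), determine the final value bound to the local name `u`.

784

LOAD_FAST_LOAD_FAST b,a → push 23,34. Stack: [23, 34]
BINARY_OP * → 23 * 34 = 782. Stack: [782]
LOAD_CONST → push 2. Stack: [782, 2]
BINARY_OP + → 782 + 2 = 784. Stack: [784]
STORE_FAST u → u=784. Stack: []
LOAD_FAST_LOAD_FAST b,b → push 23,23. Stack: [23, 23]
BINARY_OP - → 23 - 23 = 0. Stack: [0]
LOAD_FAST a → push 34. Stack: [0, 34]
BINARY_OP - → 0 - 34 = -34. Stack: [-34]
STORE_FAST p → p=-34. Stack: []
LOAD_CONST → push 5. Stack: [5]
LOAD_FAST p → push -34. Stack: [5, -34]
BINARY_OP * → 5 * -34 = -170. Stack: [-170]
STORE_FAST k → k=-170. Stack: []
LOAD_FAST u → push 784. Stack: [784]
LOAD_CONST → push 3. Stack: [784, 3]
BINARY_OP << → 784 << 3 = 6272. Stack: [6272]
STORE_FAST k → k=6272. Stack: []
LOAD_CONST → push 4. Stack: [4]
LOAD_FAST p → push -34. Stack: [4, -34]
BINARY_OP * → 4 * -34 = -136. Stack: [-136]
STORE_FAST m → m=-136. Stack: []
LOAD_FAST k → push 6272. Stack: [6272]
RETURN_VALUE → return 6272.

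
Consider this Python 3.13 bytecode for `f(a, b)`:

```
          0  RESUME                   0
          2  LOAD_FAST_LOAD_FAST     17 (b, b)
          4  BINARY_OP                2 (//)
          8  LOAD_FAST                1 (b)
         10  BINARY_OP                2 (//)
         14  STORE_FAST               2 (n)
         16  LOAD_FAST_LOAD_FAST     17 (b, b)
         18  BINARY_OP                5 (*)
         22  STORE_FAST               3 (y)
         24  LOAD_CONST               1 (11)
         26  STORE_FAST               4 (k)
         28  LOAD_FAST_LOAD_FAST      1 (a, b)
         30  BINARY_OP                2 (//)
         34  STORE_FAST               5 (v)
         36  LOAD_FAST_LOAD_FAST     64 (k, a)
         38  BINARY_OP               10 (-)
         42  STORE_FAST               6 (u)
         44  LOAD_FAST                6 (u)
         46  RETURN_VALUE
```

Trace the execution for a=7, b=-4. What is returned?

4

LOAD_FAST_LOAD_FAST b,b → push -4,-4. Stack: [-4, -4]
BINARY_OP // → -4 // -4 = 1. Stack: [1]
LOAD_FAST b → push -4. Stack: [1, -4]
BINARY_OP // → 1 // -4 = -1. Stack: [-1]
STORE_FAST n → n=-1. Stack: []
LOAD_FAST_LOAD_FAST b,b → push -4,-4. Stack: [-4, -4]
BINARY_OP * → -4 * -4 = 16. Stack: [16]
STORE_FAST y → y=16. Stack: []
LOAD_CONST → push 11. Stack: [11]
STORE_FAST k → k=11. Stack: []
LOAD_FAST_LOAD_FAST a,b → push 7,-4. Stack: [7, -4]
BINARY_OP // → 7 // -4 = -2. Stack: [-2]
STORE_FAST v → v=-2. Stack: []
LOAD_FAST_LOAD_FAST k,a → push 11,7. Stack: [11, 7]
BINARY_OP - → 11 - 7 = 4. Stack: [4]
STORE_FAST u → u=4. Stack: []
LOAD_FAST u → push 4. Stack: [4]
RETURN_VALUE → return 4.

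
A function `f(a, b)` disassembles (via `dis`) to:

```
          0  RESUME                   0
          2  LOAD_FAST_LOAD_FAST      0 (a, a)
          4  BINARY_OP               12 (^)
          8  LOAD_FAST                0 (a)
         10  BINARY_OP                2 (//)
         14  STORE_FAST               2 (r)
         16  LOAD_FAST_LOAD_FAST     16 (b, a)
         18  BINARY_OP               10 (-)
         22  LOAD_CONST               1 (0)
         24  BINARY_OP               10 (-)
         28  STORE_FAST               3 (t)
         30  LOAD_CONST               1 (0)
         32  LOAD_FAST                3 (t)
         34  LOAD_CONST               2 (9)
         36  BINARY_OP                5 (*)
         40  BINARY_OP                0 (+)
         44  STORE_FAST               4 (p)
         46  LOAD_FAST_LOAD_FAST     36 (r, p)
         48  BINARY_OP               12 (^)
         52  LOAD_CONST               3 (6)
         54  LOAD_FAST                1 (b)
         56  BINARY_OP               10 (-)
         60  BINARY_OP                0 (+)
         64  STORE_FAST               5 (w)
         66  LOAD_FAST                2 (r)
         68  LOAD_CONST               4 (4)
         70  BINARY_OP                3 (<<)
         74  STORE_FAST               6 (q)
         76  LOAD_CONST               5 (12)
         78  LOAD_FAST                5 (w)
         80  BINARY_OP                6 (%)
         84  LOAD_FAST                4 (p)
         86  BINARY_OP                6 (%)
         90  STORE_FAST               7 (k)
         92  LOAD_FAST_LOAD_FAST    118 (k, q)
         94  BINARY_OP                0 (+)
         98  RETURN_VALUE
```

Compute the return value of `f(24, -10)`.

LOAD_FAST_LOAD_FAST a,a → push 24,24. Stack: [24, 24]
BINARY_OP ^ → 24 ^ 24 = 0. Stack: [0]
LOAD_FAST a → push 24. Stack: [0, 24]
BINARY_OP // → 0 // 24 = 0. Stack: [0]
STORE_FAST r → r=0. Stack: []
LOAD_FAST_LOAD_FAST b,a → push -10,24. Stack: [-10, 24]
BINARY_OP - → -10 - 24 = -34. Stack: [-34]
LOAD_CONST → push 0. Stack: [-34, 0]
BINARY_OP - → -34 - 0 = -34. Stack: [-34]
STORE_FAST t → t=-34. Stack: []
LOAD_CONST → push 0. Stack: [0]
LOAD_FAST t → push -34. Stack: [0, -34]
LOAD_CONST → push 9. Stack: [0, -34, 9]
BINARY_OP * → -34 * 9 = -306. Stack: [0, -306]
BINARY_OP + → 0 + -306 = -306. Stack: [-306]
STORE_FAST p → p=-306. Stack: []
LOAD_FAST_LOAD_FAST r,p → push 0,-306. Stack: [0, -306]
BINARY_OP ^ → 0 ^ -306 = -306. Stack: [-306]
LOAD_CONST → push 6. Stack: [-306, 6]
LOAD_FAST b → push -10. Stack: [-306, 6, -10]
BINARY_OP - → 6 - -10 = 16. Stack: [-306, 16]
BINARY_OP + → -306 + 16 = -290. Stack: [-290]
STORE_FAST w → w=-290. Stack: []
LOAD_FAST r → push 0. Stack: [0]
LOAD_CONST → push 4. Stack: [0, 4]
BINARY_OP << → 0 << 4 = 0. Stack: [0]
STORE_FAST q → q=0. Stack: []
LOAD_CONST → push 12. Stack: [12]
LOAD_FAST w → push -290. Stack: [12, -290]
BINARY_OP % → 12 % -290 = -278. Stack: [-278]
LOAD_FAST p → push -306. Stack: [-278, -306]
BINARY_OP % → -278 % -306 = -278. Stack: [-278]
STORE_FAST k → k=-278. Stack: []
LOAD_FAST_LOAD_FAST k,q → push -278,0. Stack: [-278, 0]
BINARY_OP + → -278 + 0 = -278. Stack: [-278]
RETURN_VALUE → return -278.

-278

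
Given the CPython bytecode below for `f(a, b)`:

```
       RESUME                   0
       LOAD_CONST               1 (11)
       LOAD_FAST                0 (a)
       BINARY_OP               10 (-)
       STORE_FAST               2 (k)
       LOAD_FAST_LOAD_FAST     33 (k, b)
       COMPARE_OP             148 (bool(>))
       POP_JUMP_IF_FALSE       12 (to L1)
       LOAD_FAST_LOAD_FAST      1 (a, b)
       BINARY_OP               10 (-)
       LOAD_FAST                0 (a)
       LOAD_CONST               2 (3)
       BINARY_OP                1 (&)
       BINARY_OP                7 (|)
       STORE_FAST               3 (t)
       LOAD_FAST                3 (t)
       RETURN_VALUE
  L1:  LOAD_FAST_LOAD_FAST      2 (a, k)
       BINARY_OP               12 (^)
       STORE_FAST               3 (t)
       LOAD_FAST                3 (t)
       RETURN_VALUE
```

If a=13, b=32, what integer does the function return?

LOAD_CONST → push 11. Stack: [11]
LOAD_FAST a → push 13. Stack: [11, 13]
BINARY_OP - → 11 - 13 = -2. Stack: [-2]
STORE_FAST k → k=-2. Stack: []
LOAD_FAST_LOAD_FAST k,b → push -2,32. Stack: [-2, 32]
COMPARE_OP bool(>) → -2 vs 32 = False. Stack: [False]
POP_JUMP_IF_FALSE → pop False; jump. Stack: []
LOAD_FAST_LOAD_FAST a,k → push 13,-2. Stack: [13, -2]
BINARY_OP ^ → 13 ^ -2 = -13. Stack: [-13]
STORE_FAST t → t=-13. Stack: []
LOAD_FAST t → push -13. Stack: [-13]
RETURN_VALUE → return -13.

-13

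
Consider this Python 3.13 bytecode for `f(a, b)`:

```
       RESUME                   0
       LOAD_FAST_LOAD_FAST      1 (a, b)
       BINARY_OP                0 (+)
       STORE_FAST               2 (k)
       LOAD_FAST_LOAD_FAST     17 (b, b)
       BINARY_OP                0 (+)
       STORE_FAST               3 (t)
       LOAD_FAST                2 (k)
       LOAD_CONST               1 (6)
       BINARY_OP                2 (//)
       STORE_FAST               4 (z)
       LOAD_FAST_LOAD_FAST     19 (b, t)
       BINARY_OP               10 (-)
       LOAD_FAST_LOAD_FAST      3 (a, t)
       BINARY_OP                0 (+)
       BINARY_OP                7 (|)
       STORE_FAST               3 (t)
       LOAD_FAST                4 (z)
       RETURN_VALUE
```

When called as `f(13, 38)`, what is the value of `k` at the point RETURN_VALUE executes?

51

LOAD_FAST_LOAD_FAST a,b → push 13,38. Stack: [13, 38]
BINARY_OP + → 13 + 38 = 51. Stack: [51]
STORE_FAST k → k=51. Stack: []
LOAD_FAST_LOAD_FAST b,b → push 38,38. Stack: [38, 38]
BINARY_OP + → 38 + 38 = 76. Stack: [76]
STORE_FAST t → t=76. Stack: []
LOAD_FAST k → push 51. Stack: [51]
LOAD_CONST → push 6. Stack: [51, 6]
BINARY_OP // → 51 // 6 = 8. Stack: [8]
STORE_FAST z → z=8. Stack: []
LOAD_FAST_LOAD_FAST b,t → push 38,76. Stack: [38, 76]
BINARY_OP - → 38 - 76 = -38. Stack: [-38]
LOAD_FAST_LOAD_FAST a,t → push 13,76. Stack: [-38, 13, 76]
BINARY_OP + → 13 + 76 = 89. Stack: [-38, 89]
BINARY_OP | → -38 | 89 = -37. Stack: [-37]
STORE_FAST t → t=-37. Stack: []
LOAD_FAST z → push 8. Stack: [8]
RETURN_VALUE → return 8.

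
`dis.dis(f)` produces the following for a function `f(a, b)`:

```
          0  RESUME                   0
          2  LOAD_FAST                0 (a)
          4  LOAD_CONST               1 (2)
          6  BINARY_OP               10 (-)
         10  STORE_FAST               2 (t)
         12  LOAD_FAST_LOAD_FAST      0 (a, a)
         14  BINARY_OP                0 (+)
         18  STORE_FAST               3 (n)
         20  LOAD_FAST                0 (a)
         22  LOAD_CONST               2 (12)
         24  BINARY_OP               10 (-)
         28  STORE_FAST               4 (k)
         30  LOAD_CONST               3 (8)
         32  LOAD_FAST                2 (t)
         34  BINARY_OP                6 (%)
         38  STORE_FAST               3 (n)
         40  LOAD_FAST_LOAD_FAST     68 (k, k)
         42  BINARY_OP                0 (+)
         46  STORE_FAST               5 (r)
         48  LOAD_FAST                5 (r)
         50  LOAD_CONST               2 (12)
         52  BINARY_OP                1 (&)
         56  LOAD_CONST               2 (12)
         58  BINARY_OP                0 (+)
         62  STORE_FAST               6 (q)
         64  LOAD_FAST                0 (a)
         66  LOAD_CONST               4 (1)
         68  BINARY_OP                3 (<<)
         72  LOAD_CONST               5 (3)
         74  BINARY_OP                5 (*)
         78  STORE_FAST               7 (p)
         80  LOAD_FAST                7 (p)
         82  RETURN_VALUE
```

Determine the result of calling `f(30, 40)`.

LOAD_FAST a → push 30. Stack: [30]
LOAD_CONST → push 2. Stack: [30, 2]
BINARY_OP - → 30 - 2 = 28. Stack: [28]
STORE_FAST t → t=28. Stack: []
LOAD_FAST_LOAD_FAST a,a → push 30,30. Stack: [30, 30]
BINARY_OP + → 30 + 30 = 60. Stack: [60]
STORE_FAST n → n=60. Stack: []
LOAD_FAST a → push 30. Stack: [30]
LOAD_CONST → push 12. Stack: [30, 12]
BINARY_OP - → 30 - 12 = 18. Stack: [18]
STORE_FAST k → k=18. Stack: []
LOAD_CONST → push 8. Stack: [8]
LOAD_FAST t → push 28. Stack: [8, 28]
BINARY_OP % → 8 % 28 = 8. Stack: [8]
STORE_FAST n → n=8. Stack: []
LOAD_FAST_LOAD_FAST k,k → push 18,18. Stack: [18, 18]
BINARY_OP + → 18 + 18 = 36. Stack: [36]
STORE_FAST r → r=36. Stack: []
LOAD_FAST r → push 36. Stack: [36]
LOAD_CONST → push 12. Stack: [36, 12]
BINARY_OP & → 36 & 12 = 4. Stack: [4]
LOAD_CONST → push 12. Stack: [4, 12]
BINARY_OP + → 4 + 12 = 16. Stack: [16]
STORE_FAST q → q=16. Stack: []
LOAD_FAST a → push 30. Stack: [30]
LOAD_CONST → push 1. Stack: [30, 1]
BINARY_OP << → 30 << 1 = 60. Stack: [60]
LOAD_CONST → push 3. Stack: [60, 3]
BINARY_OP * → 60 * 3 = 180. Stack: [180]
STORE_FAST p → p=180. Stack: []
LOAD_FAST p → push 180. Stack: [180]
RETURN_VALUE → return 180.

180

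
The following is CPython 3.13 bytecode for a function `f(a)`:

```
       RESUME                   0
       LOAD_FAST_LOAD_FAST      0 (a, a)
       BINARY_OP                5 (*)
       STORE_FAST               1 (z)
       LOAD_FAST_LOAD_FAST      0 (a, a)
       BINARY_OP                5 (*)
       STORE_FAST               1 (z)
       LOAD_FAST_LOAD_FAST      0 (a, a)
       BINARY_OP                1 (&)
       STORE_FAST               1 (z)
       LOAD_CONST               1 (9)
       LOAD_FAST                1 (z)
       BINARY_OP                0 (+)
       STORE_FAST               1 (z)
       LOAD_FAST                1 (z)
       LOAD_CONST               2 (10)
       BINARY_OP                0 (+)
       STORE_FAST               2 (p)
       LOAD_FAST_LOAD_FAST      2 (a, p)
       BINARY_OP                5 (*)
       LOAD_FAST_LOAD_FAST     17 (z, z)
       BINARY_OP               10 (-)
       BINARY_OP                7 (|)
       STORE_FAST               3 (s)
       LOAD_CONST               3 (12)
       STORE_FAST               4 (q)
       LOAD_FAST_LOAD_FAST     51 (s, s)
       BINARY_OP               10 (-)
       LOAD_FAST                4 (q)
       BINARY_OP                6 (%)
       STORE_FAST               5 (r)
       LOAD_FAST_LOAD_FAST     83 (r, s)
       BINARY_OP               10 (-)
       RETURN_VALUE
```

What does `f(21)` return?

-840

LOAD_FAST_LOAD_FAST a,a → push 21,21. Stack: [21, 21]
BINARY_OP * → 21 * 21 = 441. Stack: [441]
STORE_FAST z → z=441. Stack: []
LOAD_FAST_LOAD_FAST a,a → push 21,21. Stack: [21, 21]
BINARY_OP * → 21 * 21 = 441. Stack: [441]
STORE_FAST z → z=441. Stack: []
LOAD_FAST_LOAD_FAST a,a → push 21,21. Stack: [21, 21]
BINARY_OP & → 21 & 21 = 21. Stack: [21]
STORE_FAST z → z=21. Stack: []
LOAD_CONST → push 9. Stack: [9]
LOAD_FAST z → push 21. Stack: [9, 21]
BINARY_OP + → 9 + 21 = 30. Stack: [30]
STORE_FAST z → z=30. Stack: []
LOAD_FAST z → push 30. Stack: [30]
LOAD_CONST → push 10. Stack: [30, 10]
BINARY_OP + → 30 + 10 = 40. Stack: [40]
STORE_FAST p → p=40. Stack: []
LOAD_FAST_LOAD_FAST a,p → push 21,40. Stack: [21, 40]
BINARY_OP * → 21 * 40 = 840. Stack: [840]
LOAD_FAST_LOAD_FAST z,z → push 30,30. Stack: [840, 30, 30]
BINARY_OP - → 30 - 30 = 0. Stack: [840, 0]
BINARY_OP | → 840 | 0 = 840. Stack: [840]
STORE_FAST s → s=840. Stack: []
LOAD_CONST → push 12. Stack: [12]
STORE_FAST q → q=12. Stack: []
LOAD_FAST_LOAD_FAST s,s → push 840,840. Stack: [840, 840]
BINARY_OP - → 840 - 840 = 0. Stack: [0]
LOAD_FAST q → push 12. Stack: [0, 12]
BINARY_OP % → 0 % 12 = 0. Stack: [0]
STORE_FAST r → r=0. Stack: []
LOAD_FAST_LOAD_FAST r,s → push 0,840. Stack: [0, 840]
BINARY_OP - → 0 - 840 = -840. Stack: [-840]
RETURN_VALUE → return -840.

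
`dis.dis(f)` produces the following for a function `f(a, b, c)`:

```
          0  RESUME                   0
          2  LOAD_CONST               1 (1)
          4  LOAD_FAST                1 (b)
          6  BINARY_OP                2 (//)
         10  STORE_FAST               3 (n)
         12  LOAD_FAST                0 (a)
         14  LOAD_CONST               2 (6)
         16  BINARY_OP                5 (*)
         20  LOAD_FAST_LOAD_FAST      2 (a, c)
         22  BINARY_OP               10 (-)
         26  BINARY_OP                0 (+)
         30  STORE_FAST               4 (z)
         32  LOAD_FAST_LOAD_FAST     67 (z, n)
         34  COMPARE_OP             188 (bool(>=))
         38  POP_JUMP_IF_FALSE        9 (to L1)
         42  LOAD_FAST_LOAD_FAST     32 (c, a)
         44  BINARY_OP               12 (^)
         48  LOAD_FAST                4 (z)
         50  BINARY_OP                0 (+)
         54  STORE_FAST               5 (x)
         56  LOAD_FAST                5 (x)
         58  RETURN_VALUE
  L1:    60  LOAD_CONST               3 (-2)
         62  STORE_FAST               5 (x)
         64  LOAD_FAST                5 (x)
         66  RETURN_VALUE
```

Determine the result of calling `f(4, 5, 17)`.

LOAD_CONST → push 1. Stack: [1]
LOAD_FAST b → push 5. Stack: [1, 5]
BINARY_OP // → 1 // 5 = 0. Stack: [0]
STORE_FAST n → n=0. Stack: []
LOAD_FAST a → push 4. Stack: [4]
LOAD_CONST → push 6. Stack: [4, 6]
BINARY_OP * → 4 * 6 = 24. Stack: [24]
LOAD_FAST_LOAD_FAST a,c → push 4,17. Stack: [24, 4, 17]
BINARY_OP - → 4 - 17 = -13. Stack: [24, -13]
BINARY_OP + → 24 + -13 = 11. Stack: [11]
STORE_FAST z → z=11. Stack: []
LOAD_FAST_LOAD_FAST z,n → push 11,0. Stack: [11, 0]
COMPARE_OP bool(>=) → 11 vs 0 = True. Stack: [True]
POP_JUMP_IF_FALSE → pop True; no jump. Stack: []
LOAD_FAST_LOAD_FAST c,a → push 17,4. Stack: [17, 4]
BINARY_OP ^ → 17 ^ 4 = 21. Stack: [21]
LOAD_FAST z → push 11. Stack: [21, 11]
BINARY_OP + → 21 + 11 = 32. Stack: [32]
STORE_FAST x → x=32. Stack: []
LOAD_FAST x → push 32. Stack: [32]
RETURN_VALUE → return 32.

32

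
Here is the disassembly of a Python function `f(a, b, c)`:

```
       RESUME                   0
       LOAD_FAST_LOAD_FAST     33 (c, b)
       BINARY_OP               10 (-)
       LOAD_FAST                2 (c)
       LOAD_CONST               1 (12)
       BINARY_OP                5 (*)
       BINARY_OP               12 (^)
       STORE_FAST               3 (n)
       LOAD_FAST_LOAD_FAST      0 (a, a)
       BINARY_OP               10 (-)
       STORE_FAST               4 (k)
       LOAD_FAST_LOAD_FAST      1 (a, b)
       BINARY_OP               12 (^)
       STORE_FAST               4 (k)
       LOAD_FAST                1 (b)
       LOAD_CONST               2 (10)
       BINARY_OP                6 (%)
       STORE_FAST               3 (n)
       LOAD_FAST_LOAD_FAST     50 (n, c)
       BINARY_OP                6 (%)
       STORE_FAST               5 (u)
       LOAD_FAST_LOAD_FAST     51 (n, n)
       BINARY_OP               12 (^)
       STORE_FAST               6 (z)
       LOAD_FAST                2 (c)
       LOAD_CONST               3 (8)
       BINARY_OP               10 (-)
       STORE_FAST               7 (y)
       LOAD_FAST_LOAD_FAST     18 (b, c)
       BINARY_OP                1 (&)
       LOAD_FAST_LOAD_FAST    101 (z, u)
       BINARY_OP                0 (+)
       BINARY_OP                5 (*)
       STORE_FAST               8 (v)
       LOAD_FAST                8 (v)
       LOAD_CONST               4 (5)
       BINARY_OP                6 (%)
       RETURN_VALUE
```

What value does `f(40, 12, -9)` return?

2

LOAD_FAST_LOAD_FAST c,b → push -9,12. Stack: [-9, 12]
BINARY_OP - → -9 - 12 = -21. Stack: [-21]
LOAD_FAST c → push -9. Stack: [-21, -9]
LOAD_CONST → push 12. Stack: [-21, -9, 12]
BINARY_OP * → -9 * 12 = -108. Stack: [-21, -108]
BINARY_OP ^ → -21 ^ -108 = 127. Stack: [127]
STORE_FAST n → n=127. Stack: []
LOAD_FAST_LOAD_FAST a,a → push 40,40. Stack: [40, 40]
BINARY_OP - → 40 - 40 = 0. Stack: [0]
STORE_FAST k → k=0. Stack: []
LOAD_FAST_LOAD_FAST a,b → push 40,12. Stack: [40, 12]
BINARY_OP ^ → 40 ^ 12 = 36. Stack: [36]
STORE_FAST k → k=36. Stack: []
LOAD_FAST b → push 12. Stack: [12]
LOAD_CONST → push 10. Stack: [12, 10]
BINARY_OP % → 12 % 10 = 2. Stack: [2]
STORE_FAST n → n=2. Stack: []
LOAD_FAST_LOAD_FAST n,c → push 2,-9. Stack: [2, -9]
BINARY_OP % → 2 % -9 = -7. Stack: [-7]
STORE_FAST u → u=-7. Stack: []
LOAD_FAST_LOAD_FAST n,n → push 2,2. Stack: [2, 2]
BINARY_OP ^ → 2 ^ 2 = 0. Stack: [0]
STORE_FAST z → z=0. Stack: []
LOAD_FAST c → push -9. Stack: [-9]
LOAD_CONST → push 8. Stack: [-9, 8]
BINARY_OP - → -9 - 8 = -17. Stack: [-17]
STORE_FAST y → y=-17. Stack: []
LOAD_FAST_LOAD_FAST b,c → push 12,-9. Stack: [12, -9]
BINARY_OP & → 12 & -9 = 4. Stack: [4]
LOAD_FAST_LOAD_FAST z,u → push 0,-7. Stack: [4, 0, -7]
BINARY_OP + → 0 + -7 = -7. Stack: [4, -7]
BINARY_OP * → 4 * -7 = -28. Stack: [-28]
STORE_FAST v → v=-28. Stack: []
LOAD_FAST v → push -28. Stack: [-28]
LOAD_CONST → push 5. Stack: [-28, 5]
BINARY_OP % → -28 % 5 = 2. Stack: [2]
RETURN_VALUE → return 2.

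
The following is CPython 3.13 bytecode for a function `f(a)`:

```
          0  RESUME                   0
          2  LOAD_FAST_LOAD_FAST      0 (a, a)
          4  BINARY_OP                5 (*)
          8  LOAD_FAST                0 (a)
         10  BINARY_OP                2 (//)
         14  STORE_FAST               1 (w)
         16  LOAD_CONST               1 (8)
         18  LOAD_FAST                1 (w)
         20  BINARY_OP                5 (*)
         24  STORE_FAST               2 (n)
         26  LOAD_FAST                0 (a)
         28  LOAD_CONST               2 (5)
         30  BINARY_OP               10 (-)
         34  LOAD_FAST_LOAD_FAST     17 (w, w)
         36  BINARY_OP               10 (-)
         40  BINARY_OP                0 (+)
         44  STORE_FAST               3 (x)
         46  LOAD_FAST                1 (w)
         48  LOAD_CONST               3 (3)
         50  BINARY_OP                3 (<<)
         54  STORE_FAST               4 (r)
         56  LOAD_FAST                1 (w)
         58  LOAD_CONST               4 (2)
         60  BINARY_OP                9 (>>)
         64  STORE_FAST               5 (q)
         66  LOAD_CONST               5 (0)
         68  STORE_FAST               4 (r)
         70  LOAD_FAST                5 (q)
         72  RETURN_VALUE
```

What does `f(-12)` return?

-3

LOAD_FAST_LOAD_FAST a,a → push -12,-12. Stack: [-12, -12]
BINARY_OP * → -12 * -12 = 144. Stack: [144]
LOAD_FAST a → push -12. Stack: [144, -12]
BINARY_OP // → 144 // -12 = -12. Stack: [-12]
STORE_FAST w → w=-12. Stack: []
LOAD_CONST → push 8. Stack: [8]
LOAD_FAST w → push -12. Stack: [8, -12]
BINARY_OP * → 8 * -12 = -96. Stack: [-96]
STORE_FAST n → n=-96. Stack: []
LOAD_FAST a → push -12. Stack: [-12]
LOAD_CONST → push 5. Stack: [-12, 5]
BINARY_OP - → -12 - 5 = -17. Stack: [-17]
LOAD_FAST_LOAD_FAST w,w → push -12,-12. Stack: [-17, -12, -12]
BINARY_OP - → -12 - -12 = 0. Stack: [-17, 0]
BINARY_OP + → -17 + 0 = -17. Stack: [-17]
STORE_FAST x → x=-17. Stack: []
LOAD_FAST w → push -12. Stack: [-12]
LOAD_CONST → push 3. Stack: [-12, 3]
BINARY_OP << → -12 << 3 = -96. Stack: [-96]
STORE_FAST r → r=-96. Stack: []
LOAD_FAST w → push -12. Stack: [-12]
LOAD_CONST → push 2. Stack: [-12, 2]
BINARY_OP >> → -12 >> 2 = -3. Stack: [-3]
STORE_FAST q → q=-3. Stack: []
LOAD_CONST → push 0. Stack: [0]
STORE_FAST r → r=0. Stack: []
LOAD_FAST q → push -3. Stack: [-3]
RETURN_VALUE → return -3.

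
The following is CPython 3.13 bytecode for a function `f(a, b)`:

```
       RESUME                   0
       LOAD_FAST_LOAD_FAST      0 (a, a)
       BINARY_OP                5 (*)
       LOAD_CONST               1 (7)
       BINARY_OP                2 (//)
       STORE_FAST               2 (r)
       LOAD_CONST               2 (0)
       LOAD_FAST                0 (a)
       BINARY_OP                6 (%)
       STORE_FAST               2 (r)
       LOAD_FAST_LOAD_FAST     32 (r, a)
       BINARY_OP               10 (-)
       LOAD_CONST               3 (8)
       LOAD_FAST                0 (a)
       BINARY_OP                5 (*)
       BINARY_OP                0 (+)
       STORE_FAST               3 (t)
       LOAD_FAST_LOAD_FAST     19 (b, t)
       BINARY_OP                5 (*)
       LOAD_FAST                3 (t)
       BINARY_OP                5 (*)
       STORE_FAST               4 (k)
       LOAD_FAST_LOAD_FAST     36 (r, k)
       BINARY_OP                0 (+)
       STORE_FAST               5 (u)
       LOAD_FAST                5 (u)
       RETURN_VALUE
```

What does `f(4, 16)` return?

12544

LOAD_FAST_LOAD_FAST a,a → push 4,4. Stack: [4, 4]
BINARY_OP * → 4 * 4 = 16. Stack: [16]
LOAD_CONST → push 7. Stack: [16, 7]
BINARY_OP // → 16 // 7 = 2. Stack: [2]
STORE_FAST r → r=2. Stack: []
LOAD_CONST → push 0. Stack: [0]
LOAD_FAST a → push 4. Stack: [0, 4]
BINARY_OP % → 0 % 4 = 0. Stack: [0]
STORE_FAST r → r=0. Stack: []
LOAD_FAST_LOAD_FAST r,a → push 0,4. Stack: [0, 4]
BINARY_OP - → 0 - 4 = -4. Stack: [-4]
LOAD_CONST → push 8. Stack: [-4, 8]
LOAD_FAST a → push 4. Stack: [-4, 8, 4]
BINARY_OP * → 8 * 4 = 32. Stack: [-4, 32]
BINARY_OP + → -4 + 32 = 28. Stack: [28]
STORE_FAST t → t=28. Stack: []
LOAD_FAST_LOAD_FAST b,t → push 16,28. Stack: [16, 28]
BINARY_OP * → 16 * 28 = 448. Stack: [448]
LOAD_FAST t → push 28. Stack: [448, 28]
BINARY_OP * → 448 * 28 = 12544. Stack: [12544]
STORE_FAST k → k=12544. Stack: []
LOAD_FAST_LOAD_FAST r,k → push 0,12544. Stack: [0, 12544]
BINARY_OP + → 0 + 12544 = 12544. Stack: [12544]
STORE_FAST u → u=12544. Stack: []
LOAD_FAST u → push 12544. Stack: [12544]
RETURN_VALUE → return 12544.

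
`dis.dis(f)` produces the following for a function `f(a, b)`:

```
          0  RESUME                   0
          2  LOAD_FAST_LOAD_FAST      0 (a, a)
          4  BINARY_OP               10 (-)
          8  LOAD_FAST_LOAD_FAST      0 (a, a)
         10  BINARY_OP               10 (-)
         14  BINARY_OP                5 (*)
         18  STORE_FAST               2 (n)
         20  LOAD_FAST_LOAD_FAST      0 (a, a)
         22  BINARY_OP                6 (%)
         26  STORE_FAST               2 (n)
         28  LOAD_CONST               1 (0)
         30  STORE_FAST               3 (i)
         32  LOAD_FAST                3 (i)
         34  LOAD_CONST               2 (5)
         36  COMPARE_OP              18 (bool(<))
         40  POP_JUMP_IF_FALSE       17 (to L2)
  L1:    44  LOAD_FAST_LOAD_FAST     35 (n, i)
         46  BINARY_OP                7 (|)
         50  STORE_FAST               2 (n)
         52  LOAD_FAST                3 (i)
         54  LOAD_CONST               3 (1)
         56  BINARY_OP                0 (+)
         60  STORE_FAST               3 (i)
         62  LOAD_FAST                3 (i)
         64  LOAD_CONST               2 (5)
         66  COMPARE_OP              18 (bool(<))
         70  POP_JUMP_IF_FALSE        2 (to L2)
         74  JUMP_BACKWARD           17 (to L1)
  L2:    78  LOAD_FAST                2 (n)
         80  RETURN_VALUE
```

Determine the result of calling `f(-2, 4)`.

7

LOAD_FAST_LOAD_FAST a,a → push -2,-2
BINARY_OP - → -2 - -2 = 0
LOAD_FAST_LOAD_FAST a,a → push -2,-2
BINARY_OP - → -2 - -2 = 0
BINARY_OP * → 0 * 0 = 0
STORE_FAST n → n=0
LOAD_FAST_LOAD_FAST a,a → push -2,-2
BINARY_OP % → -2 % -2 = 0
STORE_FAST n → n=0
LOAD_CONST → push 0
STORE_FAST i → i=0
LOAD_FAST i → push 0
LOAD_CONST → push 5
COMPARE_OP bool(<) → 0 vs 5 = True
POP_JUMP_IF_FALSE → pop True; no jump
LOAD_FAST_LOAD_FAST n,i → push 0,0
BINARY_OP | → 0 | 0 = 0
STORE_FAST n → n=0
LOAD_FAST i → push 0
LOAD_CONST → push 1
BINARY_OP + → 0 + 1 = 1
STORE_FAST i → i=1
LOAD_FAST i → push 1
LOAD_CONST → push 5
COMPARE_OP bool(<) → 1 vs 5 = True
POP_JUMP_IF_FALSE → pop True; no jump
LOAD_FAST_LOAD_FAST n,i → push 0,1
BINARY_OP | → 0 | 1 = 1
STORE_FAST n → n=1
LOAD_FAST i → push 1
LOAD_CONST → push 1
BINARY_OP + → 1 + 1 = 2
STORE_FAST i → i=2
LOAD_FAST i → push 2
LOAD_CONST → push 5
COMPARE_OP bool(<) → 2 vs 5 = True
POP_JUMP_IF_FALSE → pop True; no jump
LOAD_FAST_LOAD_FAST n,i → push 1,2
BINARY_OP | → 1 | 2 = 3
STORE_FAST n → n=3
LOAD_FAST i → push 2
LOAD_CONST → push 1
BINARY_OP + → 2 + 1 = 3
STORE_FAST i → i=3
LOAD_FAST i → push 3
LOAD_CONST → push 5
COMPARE_OP bool(<) → 3 vs 5 = True
POP_JUMP_IF_FALSE → pop True; no jump
LOAD_FAST_LOAD_FAST n,i → push 3,3
BINARY_OP | → 3 | 3 = 3
STORE_FAST n → n=3
LOAD_FAST i → push 3
LOAD_CONST → push 1
BINARY_OP + → 3 + 1 = 4
STORE_FAST i → i=4
LOAD_FAST i → push 4
LOAD_CONST → push 5
COMPARE_OP bool(<) → 4 vs 5 = True
POP_JUMP_IF_FALSE → pop True; no jump
LOAD_FAST_LOAD_FAST n,i → push 3,4
BINARY_OP | → 3 | 4 = 7
STORE_FAST n → n=7
LOAD_FAST i → push 4
LOAD_CONST → push 1
BINARY_OP + → 4 + 1 = 5
STORE_FAST i → i=5
LOAD_FAST i → push 5
LOAD_CONST → push 5
COMPARE_OP bool(<) → 5 vs 5 = False
POP_JUMP_IF_FALSE → pop False; jump
LOAD_FAST n → push 7
RETURN_VALUE → return 7.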